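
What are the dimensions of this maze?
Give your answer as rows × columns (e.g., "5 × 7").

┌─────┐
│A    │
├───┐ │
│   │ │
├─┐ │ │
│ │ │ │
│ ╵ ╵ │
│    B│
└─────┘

Counting the maze dimensions:
Rows (vertical): 4
Columns (horizontal): 3
Dimensions: 4 × 3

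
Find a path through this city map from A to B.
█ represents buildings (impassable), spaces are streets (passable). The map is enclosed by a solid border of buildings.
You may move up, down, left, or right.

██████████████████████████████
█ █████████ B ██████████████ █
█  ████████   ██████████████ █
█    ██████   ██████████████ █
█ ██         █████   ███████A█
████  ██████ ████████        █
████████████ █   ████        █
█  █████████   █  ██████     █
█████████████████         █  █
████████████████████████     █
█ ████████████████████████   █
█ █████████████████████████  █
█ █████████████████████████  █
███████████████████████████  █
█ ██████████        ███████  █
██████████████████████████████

Finding the shortest path from A to B:
Movement: cardinal only
Path length: 29 steps
Directions: down → down → down → left → left → left → down → left → left → left → left → left → left → left → left → up → left → up → left → left → down → left → left → up → up → up → up → up → up

Solution:

██████████████████████████████
█ █████████ B ██████████████ █
█  ████████ ↑ ██████████████ █
█    ██████ ↑ ██████████████ █
█ ██        ↑█████   ███████A█
████  ██████↑████████       ↓█
████████████↑█↓←↰████       ↓█
█  █████████↑←↲█↑↰██████ ↓←←↲█
█████████████████↑←←←←←←←↲█  █
████████████████████████     █
█ ████████████████████████   █
█ █████████████████████████  █
█ █████████████████████████  █
███████████████████████████  █
█ ██████████        ███████  █
██████████████████████████████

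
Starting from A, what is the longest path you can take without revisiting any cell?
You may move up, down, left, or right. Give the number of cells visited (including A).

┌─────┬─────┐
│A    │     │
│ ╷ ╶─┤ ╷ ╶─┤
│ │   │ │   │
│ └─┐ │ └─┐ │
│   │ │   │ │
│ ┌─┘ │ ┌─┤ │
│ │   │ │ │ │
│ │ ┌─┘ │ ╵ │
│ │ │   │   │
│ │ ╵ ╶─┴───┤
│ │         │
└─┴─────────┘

Finding longest simple path using DFS:
Start: (0, 0)
Longest path visits 24 cells
Path: A → right → down → right → down → down → left → down → down → right → up → right → up → up → up → up → right → down → right → down → down → down → left → up

Solution:

┌─────┬─────┐
│A ↓  │↱ ↓  │
│ ╷ ╶─┤ ╷ ╶─┤
│ │↳ ↓│↑│↳ ↓│
│ └─┐ │ └─┐ │
│   │↓│↑  │↓│
│ ┌─┘ │ ┌─┤ │
│ │↓ ↲│↑│B│↓│
│ │ ┌─┘ │ ╵ │
│ │↓│↱ ↑│↑ ↲│
│ │ ╵ ╶─┴───┤
│ │↳ ↑      │
└─┴─────────┘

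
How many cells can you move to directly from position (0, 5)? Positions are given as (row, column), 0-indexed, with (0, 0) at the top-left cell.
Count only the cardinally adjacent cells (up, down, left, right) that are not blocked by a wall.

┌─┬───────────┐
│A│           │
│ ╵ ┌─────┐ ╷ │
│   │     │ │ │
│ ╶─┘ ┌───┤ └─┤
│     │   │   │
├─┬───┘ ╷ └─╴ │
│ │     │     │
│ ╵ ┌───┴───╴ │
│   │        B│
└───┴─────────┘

Checking passable neighbors of (0, 5):
Neighbors: (1, 5), (0, 4), (0, 6)
Count: 3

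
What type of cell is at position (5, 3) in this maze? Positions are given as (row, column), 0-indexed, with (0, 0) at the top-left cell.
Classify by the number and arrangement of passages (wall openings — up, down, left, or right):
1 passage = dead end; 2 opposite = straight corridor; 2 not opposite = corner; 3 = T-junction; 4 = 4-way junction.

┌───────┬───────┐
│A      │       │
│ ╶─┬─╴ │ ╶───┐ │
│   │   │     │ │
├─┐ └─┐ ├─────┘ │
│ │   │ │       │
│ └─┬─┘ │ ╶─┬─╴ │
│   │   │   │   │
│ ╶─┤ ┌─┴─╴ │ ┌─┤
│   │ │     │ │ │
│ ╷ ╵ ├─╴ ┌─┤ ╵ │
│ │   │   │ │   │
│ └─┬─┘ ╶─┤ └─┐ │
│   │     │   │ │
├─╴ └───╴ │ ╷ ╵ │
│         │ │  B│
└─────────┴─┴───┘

Checking cell at (5, 3):
Number of passages: 2
Cell type: corner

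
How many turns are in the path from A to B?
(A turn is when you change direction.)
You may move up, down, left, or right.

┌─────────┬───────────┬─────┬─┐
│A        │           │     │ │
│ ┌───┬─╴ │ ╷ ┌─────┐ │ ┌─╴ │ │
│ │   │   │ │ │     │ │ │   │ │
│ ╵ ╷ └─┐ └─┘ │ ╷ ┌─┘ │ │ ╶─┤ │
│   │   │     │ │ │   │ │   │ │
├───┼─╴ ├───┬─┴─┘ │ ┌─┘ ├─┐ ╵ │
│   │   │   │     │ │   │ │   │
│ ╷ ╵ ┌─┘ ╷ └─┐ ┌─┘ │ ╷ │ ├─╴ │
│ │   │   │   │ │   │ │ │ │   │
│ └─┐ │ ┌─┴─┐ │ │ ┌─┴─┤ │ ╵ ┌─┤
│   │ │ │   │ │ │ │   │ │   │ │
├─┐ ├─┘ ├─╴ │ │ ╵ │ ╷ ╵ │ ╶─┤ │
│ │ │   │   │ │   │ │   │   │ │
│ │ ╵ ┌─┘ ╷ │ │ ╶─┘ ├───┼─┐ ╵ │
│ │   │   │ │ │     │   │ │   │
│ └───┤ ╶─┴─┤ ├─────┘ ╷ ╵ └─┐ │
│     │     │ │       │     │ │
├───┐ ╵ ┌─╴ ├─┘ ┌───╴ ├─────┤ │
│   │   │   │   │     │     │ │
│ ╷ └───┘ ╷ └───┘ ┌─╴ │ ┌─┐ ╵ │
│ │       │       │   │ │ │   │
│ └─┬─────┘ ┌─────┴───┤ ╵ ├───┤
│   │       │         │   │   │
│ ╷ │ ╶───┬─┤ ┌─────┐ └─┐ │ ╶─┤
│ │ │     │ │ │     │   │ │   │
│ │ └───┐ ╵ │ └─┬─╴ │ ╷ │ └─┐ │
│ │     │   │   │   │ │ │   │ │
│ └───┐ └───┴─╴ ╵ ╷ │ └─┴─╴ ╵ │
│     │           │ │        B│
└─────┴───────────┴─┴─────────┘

Directions: right, right, right, right, down, down, right, right, up, up, right, right, right, right, down, down, left, down, down, left, down, down, left, down, right, right, up, up, right, down, right, up, up, up, up, up, up, right, right, down, left, down, right, down, right, down, left, down, left, down, right, down, right, down, down, down, left, up, left, left, down, down, right, down, down, right, down, right
Number of turns: 42

Solution:

┌─────────┬───────────┬─────┬─┐
│A → → → ↓│  ↱ → → → ↓│↱ → ↓│ │
│ ┌───┬─╴ │ ╷ ┌─────┐ │ ┌─╴ │ │
│ │   │  ↓│ │↑│     │↓│↑│↓ ↲│ │
│ ╵ ╷ └─┐ └─┘ │ ╷ ┌─┘ │ │ ╶─┤ │
│   │   │↳ → ↑│ │ │↓ ↲│↑│↳ ↓│ │
├───┼─╴ ├───┬─┴─┘ │ ┌─┘ ├─┐ ╵ │
│   │   │   │     │↓│  ↑│ │↳ ↓│
│ ╷ ╵ ┌─┘ ╷ └─┐ ┌─┘ │ ╷ │ ├─╴ │
│ │   │   │   │ │↓ ↲│ │↑│ │↓ ↲│
│ └─┐ │ ┌─┴─┐ │ │ ┌─┴─┤ │ ╵ ┌─┤
│   │ │ │   │ │ │↓│↱ ↓│↑│↓ ↲│ │
├─┐ ├─┘ ├─╴ │ │ ╵ │ ╷ ╵ │ ╶─┤ │
│ │ │   │   │ │↓ ↲│↑│↳ ↑│↳ ↓│ │
│ │ ╵ ┌─┘ ╷ │ │ ╶─┘ ├───┼─┐ ╵ │
│ │   │   │ │ │↳ → ↑│   │ │↳ ↓│
│ └───┤ ╶─┴─┤ ├─────┘ ╷ ╵ └─┐ │
│     │     │ │       │     │↓│
├───┐ ╵ ┌─╴ ├─┘ ┌───╴ ├─────┤ │
│   │   │   │   │     │↓ ← ↰│↓│
│ ╷ └───┘ ╷ └───┘ ┌─╴ │ ┌─┐ ╵ │
│ │       │       │   │↓│ │↑ ↲│
│ └─┬─────┘ ┌─────┴───┤ ╵ ├───┤
│   │       │         │↳ ↓│   │
│ ╷ │ ╶───┬─┤ ┌─────┐ └─┐ │ ╶─┤
│ │ │     │ │ │     │   │↓│   │
│ │ └───┐ ╵ │ └─┬─╴ │ ╷ │ └─┐ │
│ │     │   │   │   │ │ │↳ ↓│ │
│ └───┐ └───┴─╴ ╵ ╷ │ └─┴─╴ ╵ │
│     │           │ │      ↳ B│
└─────┴───────────┴─┴─────────┘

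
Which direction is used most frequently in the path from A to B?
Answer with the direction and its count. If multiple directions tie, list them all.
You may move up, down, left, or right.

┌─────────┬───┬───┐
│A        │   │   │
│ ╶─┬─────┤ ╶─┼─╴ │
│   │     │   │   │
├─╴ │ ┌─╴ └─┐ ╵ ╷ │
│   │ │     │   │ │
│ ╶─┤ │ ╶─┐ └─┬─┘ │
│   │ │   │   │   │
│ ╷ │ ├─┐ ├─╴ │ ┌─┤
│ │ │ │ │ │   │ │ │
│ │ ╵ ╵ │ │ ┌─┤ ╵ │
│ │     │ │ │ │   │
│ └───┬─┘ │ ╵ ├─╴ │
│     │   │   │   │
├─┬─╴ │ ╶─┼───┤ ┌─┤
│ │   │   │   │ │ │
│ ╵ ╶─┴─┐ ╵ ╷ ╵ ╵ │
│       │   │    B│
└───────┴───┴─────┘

Directions: down, right, down, left, down, right, down, down, right, up, up, up, up, right, right, down, left, down, right, down, down, down, left, down, right, down, right, up, right, down, right, right
Counts: {'down': 13, 'right': 11, 'left': 3, 'up': 5}
Most common: down (13 times)

Solution:

┌─────────┬───┬───┐
│A        │   │   │
│ ╶─┬─────┤ ╶─┼─╴ │
│↳ ↓│↱ → ↓│   │   │
├─╴ │ ┌─╴ └─┐ ╵ ╷ │
│↓ ↲│↑│↓ ↲  │   │ │
│ ╶─┤ │ ╶─┐ └─┬─┘ │
│↳ ↓│↑│↳ ↓│   │   │
│ ╷ │ ├─┐ ├─╴ │ ┌─┤
│ │↓│↑│ │↓│   │ │ │
│ │ ╵ ╵ │ │ ┌─┤ ╵ │
│ │↳ ↑  │↓│ │ │   │
│ └───┬─┘ │ ╵ ├─╴ │
│     │↓ ↲│   │   │
├─┬─╴ │ ╶─┼───┤ ┌─┤
│ │   │↳ ↓│↱ ↓│ │ │
│ ╵ ╶─┴─┐ ╵ ╷ ╵ ╵ │
│       │↳ ↑│↳ → B│
└───────┴───┴─────┘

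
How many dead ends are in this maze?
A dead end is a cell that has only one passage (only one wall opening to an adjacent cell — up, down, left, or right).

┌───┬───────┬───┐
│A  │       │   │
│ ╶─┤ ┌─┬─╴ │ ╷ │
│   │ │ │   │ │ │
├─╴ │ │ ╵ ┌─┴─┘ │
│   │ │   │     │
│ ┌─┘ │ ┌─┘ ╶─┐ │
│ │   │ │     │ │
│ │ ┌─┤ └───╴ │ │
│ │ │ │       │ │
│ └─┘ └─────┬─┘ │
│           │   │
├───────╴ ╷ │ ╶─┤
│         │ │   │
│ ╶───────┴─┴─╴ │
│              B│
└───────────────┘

Checking each cell for number of passages:

Dead ends found at positions:
  (0, 1)
  (1, 3)
  (1, 6)
  (3, 4)
  (4, 1)
  (4, 2)
  (6, 5)
Total dead ends: 7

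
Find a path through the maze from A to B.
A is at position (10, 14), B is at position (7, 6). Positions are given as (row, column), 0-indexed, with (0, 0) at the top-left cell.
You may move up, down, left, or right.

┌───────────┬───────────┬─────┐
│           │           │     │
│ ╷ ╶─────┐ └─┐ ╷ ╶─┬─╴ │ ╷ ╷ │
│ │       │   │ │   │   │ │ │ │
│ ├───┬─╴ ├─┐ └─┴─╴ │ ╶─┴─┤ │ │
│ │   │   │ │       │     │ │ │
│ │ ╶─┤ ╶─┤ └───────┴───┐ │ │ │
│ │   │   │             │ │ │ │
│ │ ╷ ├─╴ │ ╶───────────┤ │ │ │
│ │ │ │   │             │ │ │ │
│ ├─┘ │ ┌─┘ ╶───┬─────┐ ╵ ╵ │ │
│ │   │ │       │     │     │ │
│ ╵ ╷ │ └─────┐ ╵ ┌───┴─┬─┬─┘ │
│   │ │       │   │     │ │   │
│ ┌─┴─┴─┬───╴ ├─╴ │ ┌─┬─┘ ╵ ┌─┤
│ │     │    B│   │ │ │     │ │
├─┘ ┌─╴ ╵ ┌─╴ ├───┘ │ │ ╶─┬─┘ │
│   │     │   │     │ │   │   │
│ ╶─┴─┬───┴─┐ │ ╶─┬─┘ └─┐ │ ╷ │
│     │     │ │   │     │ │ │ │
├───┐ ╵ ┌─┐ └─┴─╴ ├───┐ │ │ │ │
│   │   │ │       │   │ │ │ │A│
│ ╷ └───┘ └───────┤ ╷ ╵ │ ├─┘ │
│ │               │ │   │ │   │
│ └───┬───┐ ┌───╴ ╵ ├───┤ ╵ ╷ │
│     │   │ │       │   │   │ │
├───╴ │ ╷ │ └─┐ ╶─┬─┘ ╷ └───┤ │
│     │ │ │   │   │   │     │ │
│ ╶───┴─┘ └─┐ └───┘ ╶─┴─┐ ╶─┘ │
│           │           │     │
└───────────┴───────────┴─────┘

Finding the shortest path from (10, 14) to (7, 6):
Path length: 67 steps
Directions: down → left → down → left → up → up → up → up → left → up → right → right → up → right → up → up → up → up → up → up → left → down → down → down → down → down → left → up → up → up → left → left → up → right → up → left → left → left → down → right → down → left → left → left → up → left → up → left → left → left → left → down → right → right → right → down → left → down → right → down → left → down → down → right → right → right → down

Solution:

┌───────────┬───────────┬─────┐
│  ↓ ← ← ← ↰│    ↓ ← ← ↰│  ↓ ↰│
│ ╷ ╶─────┐ └─┐ ╷ ╶─┬─╴ │ ╷ ╷ │
│ │↳ → → ↓│↑ ↰│ │↳ ↓│↱ ↑│ │↓│↑│
│ ├───┬─╴ ├─┐ └─┴─╴ │ ╶─┴─┤ │ │
│ │   │↓ ↲│ │↑ ← ← ↲│↑ ← ↰│↓│↑│
│ │ ╶─┤ ╶─┤ └───────┴───┐ │ │ │
│ │   │↳ ↓│             │↑│↓│↑│
│ │ ╷ ├─╴ │ ╶───────────┤ │ │ │
│ │ │ │↓ ↲│             │↑│↓│↑│
│ ├─┘ │ ┌─┘ ╶───┬─────┐ ╵ ╵ │ │
│ │   │↓│       │     │  ↑ ↲│↑│
│ ╵ ╷ │ └─────┐ ╵ ┌───┴─┬─┬─┘ │
│   │ │↳ → → ↓│   │     │ │↱ ↑│
│ ┌─┴─┴─┬───╴ ├─╴ │ ┌─┬─┘ ╵ ┌─┤
│ │     │    B│   │ │ │↱ → ↑│ │
├─┘ ┌─╴ ╵ ┌─╴ ├───┘ │ │ ╶─┬─┘ │
│   │     │   │     │ │↑ ↰│   │
│ ╶─┴─┬───┴─┐ │ ╶─┬─┘ └─┐ │ ╷ │
│     │     │ │   │     │↑│ │ │
├───┐ ╵ ┌─┐ └─┴─╴ ├───┐ │ │ │ │
│   │   │ │       │   │ │↑│ │A│
│ ╷ └───┘ └───────┤ ╷ ╵ │ ├─┘ │
│ │               │ │   │↑│↓ ↲│
│ └───┬───┐ ┌───╴ ╵ ├───┤ ╵ ╷ │
│     │   │ │       │   │↑ ↲│ │
├───╴ │ ╷ │ └─┐ ╶─┬─┘ ╷ └───┤ │
│     │ │ │   │   │   │     │ │
│ ╶───┴─┘ └─┐ └───┘ ╶─┴─┐ ╶─┘ │
│           │           │     │
└───────────┴───────────┴─────┘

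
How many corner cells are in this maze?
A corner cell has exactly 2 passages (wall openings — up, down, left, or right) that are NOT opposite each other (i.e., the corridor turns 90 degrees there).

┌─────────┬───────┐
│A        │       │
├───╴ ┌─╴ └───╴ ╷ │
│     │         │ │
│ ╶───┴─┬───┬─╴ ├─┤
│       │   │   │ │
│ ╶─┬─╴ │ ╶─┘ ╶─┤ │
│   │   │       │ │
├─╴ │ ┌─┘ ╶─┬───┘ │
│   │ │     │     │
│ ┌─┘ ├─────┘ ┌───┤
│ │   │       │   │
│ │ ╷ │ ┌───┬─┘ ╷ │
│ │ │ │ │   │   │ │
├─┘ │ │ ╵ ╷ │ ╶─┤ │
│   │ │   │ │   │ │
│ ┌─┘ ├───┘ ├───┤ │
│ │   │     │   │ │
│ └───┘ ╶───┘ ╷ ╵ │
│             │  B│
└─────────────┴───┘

Counting corner cells (2 non-opposite passages):
Total corners: 39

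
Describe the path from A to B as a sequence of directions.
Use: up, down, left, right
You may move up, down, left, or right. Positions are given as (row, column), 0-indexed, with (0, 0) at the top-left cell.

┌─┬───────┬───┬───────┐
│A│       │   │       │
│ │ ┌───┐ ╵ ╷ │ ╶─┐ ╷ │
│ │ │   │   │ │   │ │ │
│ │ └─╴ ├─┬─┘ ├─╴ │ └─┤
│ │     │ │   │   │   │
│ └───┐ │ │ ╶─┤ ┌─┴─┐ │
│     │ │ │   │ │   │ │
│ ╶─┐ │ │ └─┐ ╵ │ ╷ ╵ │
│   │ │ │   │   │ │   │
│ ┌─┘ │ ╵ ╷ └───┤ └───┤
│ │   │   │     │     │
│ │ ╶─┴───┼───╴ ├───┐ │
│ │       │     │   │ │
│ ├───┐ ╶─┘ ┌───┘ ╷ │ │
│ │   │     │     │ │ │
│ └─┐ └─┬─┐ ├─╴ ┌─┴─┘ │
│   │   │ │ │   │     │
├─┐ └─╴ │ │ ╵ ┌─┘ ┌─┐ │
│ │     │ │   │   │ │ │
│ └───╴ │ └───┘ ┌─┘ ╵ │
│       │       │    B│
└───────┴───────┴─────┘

Finding the path and converting it to directions:
Path through cells: (0,0) → (1,0) → (2,0) → (3,0) → (3,1) → (3,2) → (4,2) → (5,2) → (5,1) → (6,1) → (6,2) → (6,3) → (7,3) → (7,4) → (7,5) → (6,5) → (6,6) → (6,7) → (5,7) → (5,6) → (5,5) → (4,5) → (4,4) → (5,4) → (5,3) → (4,3) → (3,3) → (2,3) → (2,2) → (2,1) → (1,1) → (0,1) → (0,2) → (0,3) → (0,4) → (1,4) → (1,5) → (0,5) → (0,6) → (1,6) → (2,6) → (2,5) → (3,5) → (3,6) → (4,6) → (4,7) → (3,7) → (2,7) → (2,8) → (1,8) → (1,7) → (0,7) → (0,8) → (0,9) → (1,9) → (2,9) → (2,10) → (3,10) → (4,10) → (4,9) → (3,9) → (3,8) → (4,8) → (5,8) → (5,9) → (5,10) → (6,10) → (7,10) → (8,10) → (9,10) → (10,10)
Directions: down, down, down, right, right, down, down, left, down, right, right, down, right, right, up, right, right, up, left, left, up, left, down, left, up, up, up, left, left, up, up, right, right, right, down, right, up, right, down, down, left, down, right, down, right, up, up, right, up, left, up, right, right, down, down, right, down, down, left, up, left, down, down, right, right, down, down, down, down, down

Solution:

┌─┬───────┬───┬───────┐
│A│↱ → → ↓│↱ ↓│↱ → ↓  │
│ │ ┌───┐ ╵ ╷ │ ╶─┐ ╷ │
│↓│↑│   │↳ ↑│↓│↑ ↰│↓│ │
│ │ └─╴ ├─┬─┘ ├─╴ │ └─┤
│↓│↑ ← ↰│ │↓ ↲│↱ ↑│↳ ↓│
│ └───┐ │ │ ╶─┤ ┌─┴─┐ │
│↳ → ↓│↑│ │↳ ↓│↑│↓ ↰│↓│
│ ╶─┐ │ │ └─┐ ╵ │ ╷ ╵ │
│   │↓│↑│↓ ↰│↳ ↑│↓│↑ ↲│
│ ┌─┘ │ ╵ ╷ └───┤ └───┤
│ │↓ ↲│↑ ↲│↑ ← ↰│↳ → ↓│
│ │ ╶─┴───┼───╴ ├───┐ │
│ │↳ → ↓  │↱ → ↑│   │↓│
│ ├───┐ ╶─┘ ┌───┘ ╷ │ │
│ │   │↳ → ↑│     │ │↓│
│ └─┐ └─┬─┐ ├─╴ ┌─┴─┘ │
│   │   │ │ │   │    ↓│
├─┐ └─╴ │ │ ╵ ┌─┘ ┌─┐ │
│ │     │ │   │   │ │↓│
│ └───╴ │ └───┘ ┌─┘ ╵ │
│       │       │    B│
└───────┴───────┴─────┘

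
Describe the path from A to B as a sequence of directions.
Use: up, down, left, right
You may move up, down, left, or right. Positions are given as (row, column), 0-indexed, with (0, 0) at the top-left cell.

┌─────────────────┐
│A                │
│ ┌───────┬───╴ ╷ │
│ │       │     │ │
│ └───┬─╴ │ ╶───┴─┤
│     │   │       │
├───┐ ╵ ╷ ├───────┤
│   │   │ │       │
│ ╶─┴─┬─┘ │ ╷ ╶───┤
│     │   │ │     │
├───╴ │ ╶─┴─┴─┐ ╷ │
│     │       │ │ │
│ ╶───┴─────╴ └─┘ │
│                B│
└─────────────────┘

Finding the path and converting it to directions:
Path through cells: (0,0) → (1,0) → (2,0) → (2,1) → (2,2) → (3,2) → (3,3) → (2,3) → (2,4) → (3,4) → (4,4) → (4,3) → (5,3) → (5,4) → (5,5) → (5,6) → (6,6) → (6,7) → (6,8)
Directions: down, down, right, right, down, right, up, right, down, down, left, down, right, right, right, down, right, right

Solution:

┌─────────────────┐
│A                │
│ ┌───────┬───╴ ╷ │
│↓│       │     │ │
│ └───┬─╴ │ ╶───┴─┤
│↳ → ↓│↱ ↓│       │
├───┐ ╵ ╷ ├───────┤
│   │↳ ↑│↓│       │
│ ╶─┴─┬─┘ │ ╷ ╶───┤
│     │↓ ↲│ │     │
├───╴ │ ╶─┴─┴─┐ ╷ │
│     │↳ → → ↓│ │ │
│ ╶───┴─────╴ └─┘ │
│            ↳ → B│
└─────────────────┘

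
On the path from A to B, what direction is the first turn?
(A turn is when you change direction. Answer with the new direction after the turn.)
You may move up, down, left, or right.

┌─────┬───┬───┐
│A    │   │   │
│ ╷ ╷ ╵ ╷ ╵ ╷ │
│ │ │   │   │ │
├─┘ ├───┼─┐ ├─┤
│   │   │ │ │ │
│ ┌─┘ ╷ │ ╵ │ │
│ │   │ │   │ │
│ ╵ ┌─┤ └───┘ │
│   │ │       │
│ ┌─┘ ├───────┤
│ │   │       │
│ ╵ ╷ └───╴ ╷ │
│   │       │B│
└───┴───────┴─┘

Directions: right, down, down, left, down, down, down, down, right, up, right, down, right, right, right, up, right, down
First turn direction: down

Solution:

┌─────┬───┬───┐
│A ↓  │   │   │
│ ╷ ╷ ╵ ╷ ╵ ╷ │
│ │↓│   │   │ │
├─┘ ├───┼─┐ ├─┤
│↓ ↲│   │ │ │ │
│ ┌─┘ ╷ │ ╵ │ │
│↓│   │ │   │ │
│ ╵ ┌─┤ └───┘ │
│↓  │ │       │
│ ┌─┘ ├───────┤
│↓│↱ ↓│    ↱ ↓│
│ ╵ ╷ └───╴ ╷ │
│↳ ↑│↳ → → ↑│B│
└───┴───────┴─┘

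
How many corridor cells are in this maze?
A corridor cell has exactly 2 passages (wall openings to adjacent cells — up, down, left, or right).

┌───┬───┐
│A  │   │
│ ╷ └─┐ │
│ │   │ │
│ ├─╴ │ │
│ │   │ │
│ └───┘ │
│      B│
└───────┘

Counting cells with exactly 2 passages:
Total corridor cells: 14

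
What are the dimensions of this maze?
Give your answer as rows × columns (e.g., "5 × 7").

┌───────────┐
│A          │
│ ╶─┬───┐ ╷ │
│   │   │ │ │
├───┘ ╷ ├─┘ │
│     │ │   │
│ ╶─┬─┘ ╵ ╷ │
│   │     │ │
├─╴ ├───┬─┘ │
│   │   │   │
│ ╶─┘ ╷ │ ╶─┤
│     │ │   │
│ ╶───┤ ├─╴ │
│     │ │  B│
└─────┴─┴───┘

Counting the maze dimensions:
Rows (vertical): 7
Columns (horizontal): 6
Dimensions: 7 × 6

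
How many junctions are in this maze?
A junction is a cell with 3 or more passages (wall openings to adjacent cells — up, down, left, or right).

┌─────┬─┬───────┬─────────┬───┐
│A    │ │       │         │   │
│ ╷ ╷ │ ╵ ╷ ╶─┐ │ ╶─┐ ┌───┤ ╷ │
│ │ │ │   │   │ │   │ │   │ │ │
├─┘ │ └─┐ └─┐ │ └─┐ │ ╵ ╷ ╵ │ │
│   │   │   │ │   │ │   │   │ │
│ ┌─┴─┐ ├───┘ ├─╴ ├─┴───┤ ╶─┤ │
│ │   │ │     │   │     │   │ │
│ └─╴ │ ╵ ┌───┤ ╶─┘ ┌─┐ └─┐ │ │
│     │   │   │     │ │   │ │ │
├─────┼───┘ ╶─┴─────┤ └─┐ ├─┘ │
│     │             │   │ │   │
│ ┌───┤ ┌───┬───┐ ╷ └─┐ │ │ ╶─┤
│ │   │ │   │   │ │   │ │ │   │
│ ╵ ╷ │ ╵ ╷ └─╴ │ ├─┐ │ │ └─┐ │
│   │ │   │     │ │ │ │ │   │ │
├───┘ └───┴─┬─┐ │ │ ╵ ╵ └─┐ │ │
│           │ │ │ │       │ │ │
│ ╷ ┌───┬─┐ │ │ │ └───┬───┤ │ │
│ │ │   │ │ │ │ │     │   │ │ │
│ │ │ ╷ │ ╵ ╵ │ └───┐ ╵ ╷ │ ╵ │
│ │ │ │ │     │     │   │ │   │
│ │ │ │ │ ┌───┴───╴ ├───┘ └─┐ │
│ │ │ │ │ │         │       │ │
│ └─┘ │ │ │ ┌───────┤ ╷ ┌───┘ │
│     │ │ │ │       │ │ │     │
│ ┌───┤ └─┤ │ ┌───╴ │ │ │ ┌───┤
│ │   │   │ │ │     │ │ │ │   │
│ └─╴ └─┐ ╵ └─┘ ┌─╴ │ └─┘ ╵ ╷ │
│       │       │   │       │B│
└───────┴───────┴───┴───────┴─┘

Checking each cell for number of passages:

Junctions found (3+ passages):
  (0, 1): 3 passages
  (0, 5): 3 passages
  (0, 10): 3 passages
  (1, 4): 3 passages
  (2, 12): 3 passages
  (5, 5): 3 passages
  (5, 8): 3 passages
  (7, 7): 3 passages
  (8, 1): 3 passages
  (8, 2): 3 passages
  (8, 10): 3 passages
  (8, 11): 3 passages
  (10, 4): 3 passages
  (10, 5): 3 passages
  (10, 14): 3 passages
  (11, 11): 3 passages
  (11, 12): 3 passages
  (12, 0): 3 passages
  (13, 9): 3 passages
  (14, 2): 3 passages
  (14, 5): 3 passages
  (14, 12): 3 passages
Total junctions: 22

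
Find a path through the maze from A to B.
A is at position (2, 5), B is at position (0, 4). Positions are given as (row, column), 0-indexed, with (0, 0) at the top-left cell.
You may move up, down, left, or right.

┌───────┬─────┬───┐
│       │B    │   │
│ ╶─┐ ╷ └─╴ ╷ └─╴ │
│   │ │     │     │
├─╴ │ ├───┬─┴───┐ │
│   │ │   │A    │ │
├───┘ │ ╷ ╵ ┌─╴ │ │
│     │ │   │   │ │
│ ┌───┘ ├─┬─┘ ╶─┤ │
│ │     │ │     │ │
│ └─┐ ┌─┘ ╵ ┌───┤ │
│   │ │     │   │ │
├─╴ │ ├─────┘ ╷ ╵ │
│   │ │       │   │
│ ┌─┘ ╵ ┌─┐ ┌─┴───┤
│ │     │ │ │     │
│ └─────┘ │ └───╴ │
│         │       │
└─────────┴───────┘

Finding the shortest path from (2, 5) to (0, 4):
Path length: 29 steps
Directions: down → left → up → left → down → down → left → down → down → down → right → up → right → right → right → up → right → down → right → up → up → up → up → up → left → left → up → left → left

Solution:

┌───────┬─────┬───┐
│       │B ← ↰│   │
│ ╶─┐ ╷ └─╴ ╷ └─╴ │
│   │ │     │↑ ← ↰│
├─╴ │ ├───┬─┴───┐ │
│   │ │↓ ↰│A    │↑│
├───┘ │ ╷ ╵ ┌─╴ │ │
│     │↓│↑ ↲│   │↑│
│ ┌───┘ ├─┬─┘ ╶─┤ │
│ │  ↓ ↲│ │     │↑│
│ └─┐ ┌─┘ ╵ ┌───┤ │
│   │↓│     │↱ ↓│↑│
├─╴ │ ├─────┘ ╷ ╵ │
│   │↓│↱ → → ↑│↳ ↑│
│ ┌─┘ ╵ ┌─┐ ┌─┴───┤
│ │  ↳ ↑│ │ │     │
│ └─────┘ │ └───╴ │
│         │       │
└─────────┴───────┘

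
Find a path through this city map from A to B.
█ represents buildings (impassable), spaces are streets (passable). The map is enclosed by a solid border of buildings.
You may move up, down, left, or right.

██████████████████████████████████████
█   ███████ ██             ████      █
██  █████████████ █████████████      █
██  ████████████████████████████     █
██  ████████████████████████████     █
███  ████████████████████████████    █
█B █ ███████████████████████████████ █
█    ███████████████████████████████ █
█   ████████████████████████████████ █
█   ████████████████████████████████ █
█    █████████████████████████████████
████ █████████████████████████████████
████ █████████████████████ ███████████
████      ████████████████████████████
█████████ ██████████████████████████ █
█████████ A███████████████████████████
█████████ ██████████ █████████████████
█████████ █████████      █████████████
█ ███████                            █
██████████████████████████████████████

Finding the shortest path from A to B:
Movement: cardinal only
Path length: 18 steps
Directions: left → up → up → left → left → left → left → left → up → up → up → left → up → up → up → left → up → left

Solution:

██████████████████████████████████████
█   ███████ ██             ████      █
██  █████████████ █████████████      █
██  ████████████████████████████     █
██  ████████████████████████████     █
███  ████████████████████████████    █
█B↰█ ███████████████████████████████ █
█ ↑↰ ███████████████████████████████ █
█  ↑████████████████████████████████ █
█  ↑████████████████████████████████ █
█  ↑↰█████████████████████████████████
████↑█████████████████████████████████
████↑█████████████████████ ███████████
████↑←←←←↰████████████████████████████
█████████↑██████████████████████████ █
█████████↑A███████████████████████████
█████████ ██████████ █████████████████
█████████ █████████      █████████████
█ ███████                            █
██████████████████████████████████████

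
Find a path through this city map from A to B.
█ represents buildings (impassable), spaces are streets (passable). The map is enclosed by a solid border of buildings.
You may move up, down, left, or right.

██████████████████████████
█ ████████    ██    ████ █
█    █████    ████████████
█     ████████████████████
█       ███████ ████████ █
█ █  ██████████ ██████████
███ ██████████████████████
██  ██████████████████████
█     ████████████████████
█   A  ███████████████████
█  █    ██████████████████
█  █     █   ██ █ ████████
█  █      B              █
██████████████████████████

Finding the shortest path from A to B:
Movement: cardinal only
Path length: 9 steps
Directions: down → down → down → right → right → right → right → right → right

Solution:

██████████████████████████
█ ████████    ██    ████ █
█    █████    ████████████
█     ████████████████████
█       ███████ ████████ █
█ █  ██████████ ██████████
███ ██████████████████████
██  ██████████████████████
█     ████████████████████
█   A  ███████████████████
█  █↓   ██████████████████
█  █↓    █   ██ █ ████████
█  █↳→→→→→B              █
██████████████████████████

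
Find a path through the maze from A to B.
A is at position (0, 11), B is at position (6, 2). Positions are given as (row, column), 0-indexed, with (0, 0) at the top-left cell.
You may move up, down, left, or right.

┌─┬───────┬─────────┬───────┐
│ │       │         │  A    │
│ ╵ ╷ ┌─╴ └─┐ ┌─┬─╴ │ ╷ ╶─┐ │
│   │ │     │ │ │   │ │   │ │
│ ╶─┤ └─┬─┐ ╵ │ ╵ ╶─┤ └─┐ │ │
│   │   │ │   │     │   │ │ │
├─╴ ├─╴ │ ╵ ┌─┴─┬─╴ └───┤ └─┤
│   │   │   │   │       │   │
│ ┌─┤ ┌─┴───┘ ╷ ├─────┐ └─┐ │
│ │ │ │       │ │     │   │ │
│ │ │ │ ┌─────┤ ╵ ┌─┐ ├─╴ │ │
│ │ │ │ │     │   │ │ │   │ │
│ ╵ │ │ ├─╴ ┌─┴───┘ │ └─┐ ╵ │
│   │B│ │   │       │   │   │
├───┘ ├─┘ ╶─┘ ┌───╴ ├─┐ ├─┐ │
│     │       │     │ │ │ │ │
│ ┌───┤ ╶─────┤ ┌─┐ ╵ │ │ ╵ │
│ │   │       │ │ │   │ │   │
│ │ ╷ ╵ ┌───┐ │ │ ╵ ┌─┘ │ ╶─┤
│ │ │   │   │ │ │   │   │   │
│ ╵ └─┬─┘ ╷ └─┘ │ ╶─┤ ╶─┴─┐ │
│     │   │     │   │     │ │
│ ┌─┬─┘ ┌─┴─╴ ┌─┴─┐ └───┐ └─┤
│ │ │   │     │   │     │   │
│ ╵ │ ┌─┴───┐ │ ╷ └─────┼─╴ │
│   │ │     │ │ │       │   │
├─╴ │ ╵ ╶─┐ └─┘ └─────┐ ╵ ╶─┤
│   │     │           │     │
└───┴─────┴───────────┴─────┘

Finding the shortest path from (0, 11) to (6, 2):
Path length: 39 steps
Directions: down → right → down → down → right → down → down → down → left → up → up → left → up → left → left → up → left → up → right → up → left → left → left → down → down → left → up → left → up → left → left → down → down → right → down → left → down → down → down

Solution:

┌─┬───────┬─────────┬───────┐
│ │  ↓ ← ↰│  ↓ ← ← ↰│  A    │
│ ╵ ╷ ┌─╴ └─┐ ┌─┬─╴ │ ╷ ╶─┐ │
│   │↓│  ↑ ↰│↓│ │↱ ↑│ │↳ ↓│ │
│ ╶─┤ └─┬─┐ ╵ │ ╵ ╶─┤ └─┐ │ │
│   │↳ ↓│ │↑ ↲│  ↑ ↰│   │↓│ │
├─╴ ├─╴ │ ╵ ┌─┴─┬─╴ └───┤ └─┤
│   │↓ ↲│   │   │  ↑ ← ↰│↳ ↓│
│ ┌─┤ ┌─┴───┘ ╷ ├─────┐ └─┐ │
│ │ │↓│       │ │     │↑ ↰│↓│
│ │ │ │ ┌─────┤ ╵ ┌─┐ ├─╴ │ │
│ │ │↓│ │     │   │ │ │  ↑│↓│
│ ╵ │ │ ├─╴ ┌─┴───┘ │ └─┐ ╵ │
│   │B│ │   │       │   │↑ ↲│
├───┘ ├─┘ ╶─┘ ┌───╴ ├─┐ ├─┐ │
│     │       │     │ │ │ │ │
│ ┌───┤ ╶─────┤ ┌─┐ ╵ │ │ ╵ │
│ │   │       │ │ │   │ │   │
│ │ ╷ ╵ ┌───┐ │ │ ╵ ┌─┘ │ ╶─┤
│ │ │   │   │ │ │   │   │   │
│ ╵ └─┬─┘ ╷ └─┘ │ ╶─┤ ╶─┴─┐ │
│     │   │     │   │     │ │
│ ┌─┬─┘ ┌─┴─╴ ┌─┴─┐ └───┐ └─┤
│ │ │   │     │   │     │   │
│ ╵ │ ┌─┴───┐ │ ╷ └─────┼─╴ │
│   │ │     │ │ │       │   │
├─╴ │ ╵ ╶─┐ └─┘ └─────┐ ╵ ╶─┤
│   │     │           │     │
└───┴─────┴───────────┴─────┘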